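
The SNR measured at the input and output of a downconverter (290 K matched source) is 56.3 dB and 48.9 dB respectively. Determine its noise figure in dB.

NF (dB) = SNR_in(dB) − SNR_out(dB) when the source is at T₀
NF = 56.3 − 48.9 = 7.4 dB

7.4 dB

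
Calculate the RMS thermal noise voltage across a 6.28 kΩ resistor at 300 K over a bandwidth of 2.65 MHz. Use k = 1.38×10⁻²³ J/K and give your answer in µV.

V_n = √(4kTRB)
4kTRB = 4 × 1.38×10⁻²³ × 300 × 6.28×10³ × 2.65×10⁶ = 2.76×10⁻¹⁰ V²
V_n = √(2.76×10⁻¹⁰) = 1.66×10⁻⁵ V = 16.6 µV

16.6 µV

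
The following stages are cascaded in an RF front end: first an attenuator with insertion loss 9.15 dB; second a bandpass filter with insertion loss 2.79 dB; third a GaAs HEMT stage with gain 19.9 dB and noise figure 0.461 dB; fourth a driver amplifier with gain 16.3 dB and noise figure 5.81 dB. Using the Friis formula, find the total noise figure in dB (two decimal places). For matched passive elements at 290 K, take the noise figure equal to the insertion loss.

Convert to linear (a loss of L dB is a gain of −L dB): F_i = 10^(NF_i/10), G_i = 10^(G_i,dB/10)
  Stage 1: F_1 = 10^(9.15/10) = 8.222, G_1 = 10^(−9.15/10) = 0.1216
  Stage 2: F_2 = 10^(2.79/10) = 1.901, G_2 = 10^(−2.79/10) = 0.5260
  Stage 3: F_3 = 10^(0.461/10) = 1.112, G_3 = 10^(19.9/10) = 97.72
  Stage 4: F_4 = 10^(5.81/10) = 3.811, G_4 = 10^(16.3/10) = 42.66
Friis cascade:
  F = 8.222 + (1.901 − 1)/0.1216 + (1.112 − 1)/0.06397 + (3.811 − 1)/6.252 = 17.83
NF = 10 log₁₀(17.83) = 12.51 dB

12.51 dB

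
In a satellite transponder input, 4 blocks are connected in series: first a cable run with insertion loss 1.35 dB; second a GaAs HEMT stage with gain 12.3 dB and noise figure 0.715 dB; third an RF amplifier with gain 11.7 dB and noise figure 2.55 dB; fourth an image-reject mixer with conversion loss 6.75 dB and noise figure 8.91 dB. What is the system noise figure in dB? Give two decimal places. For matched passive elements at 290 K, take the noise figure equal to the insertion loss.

2.33 dB

Convert to linear (a loss of L dB is a gain of −L dB): F_i = 10^(NF_i/10), G_i = 10^(G_i,dB/10)
  Stage 1: F_1 = 10^(1.35/10) = 1.365, G_1 = 10^(−1.35/10) = 0.7328
  Stage 2: F_2 = 10^(0.715/10) = 1.179, G_2 = 10^(12.3/10) = 16.98
  Stage 3: F_3 = 10^(2.55/10) = 1.799, G_3 = 10^(11.7/10) = 14.79
  Stage 4: F_4 = 10^(8.91/10) = 7.780, G_4 = 10^(−6.75/10) = 0.2113
Friis cascade:
  F = 1.365 + (1.179 − 1)/0.7328 + (1.799 − 1)/12.45 + (7.780 − 1)/184.1 = 1.710
NF = 10 log₁₀(1.710) = 2.33 dB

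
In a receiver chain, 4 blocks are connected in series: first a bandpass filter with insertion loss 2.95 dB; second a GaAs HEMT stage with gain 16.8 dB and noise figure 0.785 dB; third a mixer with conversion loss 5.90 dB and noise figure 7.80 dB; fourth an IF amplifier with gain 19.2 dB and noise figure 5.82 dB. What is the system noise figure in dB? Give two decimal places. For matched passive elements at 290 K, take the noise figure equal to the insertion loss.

4.80 dB

Convert to linear (a loss of L dB is a gain of −L dB): F_i = 10^(NF_i/10), G_i = 10^(G_i,dB/10)
  Stage 1: F_1 = 10^(2.95/10) = 1.972, G_1 = 10^(−2.95/10) = 0.5070
  Stage 2: F_2 = 10^(0.785/10) = 1.198, G_2 = 10^(16.8/10) = 47.86
  Stage 3: F_3 = 10^(7.80/10) = 6.026, G_3 = 10^(−5.90/10) = 0.2570
  Stage 4: F_4 = 10^(5.82/10) = 3.819, G_4 = 10^(19.2/10) = 83.18
Friis cascade:
  F = 1.972 + (1.198 − 1)/0.5070 + (6.026 − 1)/24.27 + (3.819 − 1)/6.237 = 3.022
NF = 10 log₁₀(3.022) = 4.80 dB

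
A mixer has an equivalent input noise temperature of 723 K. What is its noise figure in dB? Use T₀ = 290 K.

5.43 dB

F = 1 + T_e/T₀ = 1 + 723/290 = 3.4931
NF = 10 log₁₀(3.4931) = 5.43 dB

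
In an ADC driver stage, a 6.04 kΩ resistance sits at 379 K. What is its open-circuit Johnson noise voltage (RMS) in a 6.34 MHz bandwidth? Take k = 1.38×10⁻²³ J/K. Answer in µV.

28.3 µV

V_n = √(4kTRB)
4kTRB = 4 × 1.38×10⁻²³ × 379 × 6.04×10³ × 6.34×10⁶ = 8.01×10⁻¹⁰ V²
V_n = √(8.01×10⁻¹⁰) = 2.83×10⁻⁵ V = 28.3 µV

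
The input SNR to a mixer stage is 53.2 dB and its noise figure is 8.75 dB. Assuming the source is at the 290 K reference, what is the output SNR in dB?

By definition F = SNR_in/SNR_out, so in dB: SNR_out = SNR_in − NF
SNR_out = 53.2 − 8.75 = 44.45 dB

44.45 dB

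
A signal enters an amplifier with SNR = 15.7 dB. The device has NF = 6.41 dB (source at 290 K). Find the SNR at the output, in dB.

By definition F = SNR_in/SNR_out, so in dB: SNR_out = SNR_in − NF
SNR_out = 15.7 − 6.41 = 9.29 dB

9.29 dB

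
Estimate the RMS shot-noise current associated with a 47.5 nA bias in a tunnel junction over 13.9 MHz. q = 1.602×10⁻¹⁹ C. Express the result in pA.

I_n = √(2qI·B)
2qI·B = 2 × 1.602×10⁻¹⁹ × 4.75×10⁻⁸ × 1.39×10⁷ = 2.12×10⁻¹⁹ A²
I_n = √(2.12×10⁻¹⁹) = 4.60×10⁻¹⁰ A = 460 pA

460 pA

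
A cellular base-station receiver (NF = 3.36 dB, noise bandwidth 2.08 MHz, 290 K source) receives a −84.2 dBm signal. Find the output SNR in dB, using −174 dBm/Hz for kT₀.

Noise floor: N = −174 + 10 log₁₀(B) + NF
10 log₁₀(2.08×10⁶) = 63.18 dB
N = −174 + 63.18 + 3.36 = −107.46 dBm
SNR = P_sig − N = −84.2 − (−107.46) = 23.26 dB → 23.3 dB

23.3 dB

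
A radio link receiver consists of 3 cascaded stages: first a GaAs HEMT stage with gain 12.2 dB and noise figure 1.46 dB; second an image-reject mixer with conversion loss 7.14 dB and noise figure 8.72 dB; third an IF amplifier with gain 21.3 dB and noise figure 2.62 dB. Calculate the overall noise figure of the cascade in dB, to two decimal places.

3.11 dB

Convert to linear (a loss of L dB is a gain of −L dB): F_i = 10^(NF_i/10), G_i = 10^(G_i,dB/10)
  Stage 1: F_1 = 10^(1.46/10) = 1.400, G_1 = 10^(12.2/10) = 16.60
  Stage 2: F_2 = 10^(8.72/10) = 7.447, G_2 = 10^(−7.14/10) = 0.1932
  Stage 3: F_3 = 10^(2.62/10) = 1.828, G_3 = 10^(21.3/10) = 134.9
Friis cascade:
  F = 1.400 + (7.447 − 1)/16.60 + (1.828 − 1)/3.206 = 2.046
NF = 10 log₁₀(2.046) = 3.11 dB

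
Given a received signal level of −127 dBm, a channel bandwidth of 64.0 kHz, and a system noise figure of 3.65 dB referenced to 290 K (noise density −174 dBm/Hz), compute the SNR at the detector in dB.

Noise floor: N = −174 + 10 log₁₀(B) + NF
10 log₁₀(6.40×10⁴) = 48.06 dB
N = −174 + 48.06 + 3.65 = −122.29 dBm
SNR = P_sig − N = −127 − (−122.29) = −4.71 dB → −4.7 dB

−4.7 dB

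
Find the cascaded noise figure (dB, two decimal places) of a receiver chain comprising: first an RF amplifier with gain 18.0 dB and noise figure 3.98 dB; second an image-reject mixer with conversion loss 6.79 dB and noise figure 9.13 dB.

4.17 dB

Convert to linear (a loss of L dB is a gain of −L dB): F_i = 10^(NF_i/10), G_i = 10^(G_i,dB/10)
  Stage 1: F_1 = 10^(3.98/10) = 2.500, G_1 = 10^(18.0/10) = 63.10
  Stage 2: F_2 = 10^(9.13/10) = 8.185, G_2 = 10^(−6.79/10) = 0.2094
Friis cascade:
  F = 2.500 + (8.185 − 1)/63.10 = 2.614
NF = 10 log₁₀(2.614) = 4.17 dB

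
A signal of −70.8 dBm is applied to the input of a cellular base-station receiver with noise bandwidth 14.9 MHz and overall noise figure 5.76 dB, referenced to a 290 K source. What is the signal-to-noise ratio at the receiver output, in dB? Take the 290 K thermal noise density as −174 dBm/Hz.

25.7 dB

Noise floor: N = −174 + 10 log₁₀(B) + NF
10 log₁₀(1.49×10⁷) = 71.73 dB
N = −174 + 71.73 + 5.76 = −96.51 dBm
SNR = P_sig − N = −70.8 − (−96.51) = 25.71 dB → 25.7 dB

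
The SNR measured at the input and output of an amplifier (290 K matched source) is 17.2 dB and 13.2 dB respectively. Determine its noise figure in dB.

NF (dB) = SNR_in(dB) − SNR_out(dB) when the source is at T₀
NF = 17.2 − 13.2 = 4.0 dB

4.0 dB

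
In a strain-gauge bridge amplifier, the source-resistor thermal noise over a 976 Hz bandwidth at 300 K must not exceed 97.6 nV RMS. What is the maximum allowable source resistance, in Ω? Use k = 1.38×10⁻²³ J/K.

589 Ω

Johnson–Nyquist: V_n = √(4kTRB) ⇒ R = V_n² / (4kTB)
4kTB = 4 × 1.38×10⁻²³ × 300 × 9.76×10² = 1.62×10⁻¹⁷
R = (9.76×10⁻⁸)² / 1.62×10⁻¹⁷ = 5.89×10² Ω = 589 Ω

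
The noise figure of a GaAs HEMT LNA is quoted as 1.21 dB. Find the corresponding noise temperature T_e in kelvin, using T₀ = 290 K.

F = 10^(1.21/10) = 1.3213
T_e = (F − 1)·T₀ = (1.3213 − 1) × 290 = 93.2 K

93.2 K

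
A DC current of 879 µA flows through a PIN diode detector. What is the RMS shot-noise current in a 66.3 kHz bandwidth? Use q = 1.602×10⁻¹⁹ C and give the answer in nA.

I_n = √(2qI·B)
2qI·B = 2 × 1.602×10⁻¹⁹ × 8.79×10⁻⁴ × 6.63×10⁴ = 1.87×10⁻¹⁷ A²
I_n = √(1.87×10⁻¹⁷) = 4.32×10⁻⁹ A = 4.32 nA

4.32 nA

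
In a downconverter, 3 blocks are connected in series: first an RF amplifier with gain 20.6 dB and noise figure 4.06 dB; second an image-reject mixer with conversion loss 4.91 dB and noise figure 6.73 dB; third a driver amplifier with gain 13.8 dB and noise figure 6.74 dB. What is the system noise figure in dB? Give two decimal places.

Convert to linear (a loss of L dB is a gain of −L dB): F_i = 10^(NF_i/10), G_i = 10^(G_i,dB/10)
  Stage 1: F_1 = 10^(4.06/10) = 2.547, G_1 = 10^(20.6/10) = 114.8
  Stage 2: F_2 = 10^(6.73/10) = 4.710, G_2 = 10^(−4.91/10) = 0.3228
  Stage 3: F_3 = 10^(6.74/10) = 4.721, G_3 = 10^(13.8/10) = 23.99
Friis cascade:
  F = 2.547 + (4.710 − 1)/114.8 + (4.721 − 1)/37.07 = 2.680
NF = 10 log₁₀(2.680) = 4.28 dB

4.28 dB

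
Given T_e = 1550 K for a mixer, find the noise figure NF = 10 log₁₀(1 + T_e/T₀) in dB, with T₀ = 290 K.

F = 1 + T_e/T₀ = 1 + 1550/290 = 6.34483
NF = 10 log₁₀(6.34483) = 8.02 dB

8.02 dB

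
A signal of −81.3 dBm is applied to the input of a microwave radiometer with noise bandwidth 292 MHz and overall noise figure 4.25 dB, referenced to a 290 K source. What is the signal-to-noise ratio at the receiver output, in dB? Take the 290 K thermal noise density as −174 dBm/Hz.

3.8 dB

Noise floor: N = −174 + 10 log₁₀(B) + NF
10 log₁₀(2.92×10⁸) = 84.65 dB
N = −174 + 84.65 + 4.25 = −85.10 dBm
SNR = P_sig − N = −81.3 − (−85.10) = 3.80 dB → 3.8 dB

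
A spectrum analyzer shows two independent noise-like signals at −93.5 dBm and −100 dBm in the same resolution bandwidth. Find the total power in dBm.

−92.6 dBm

Convert to linear, add, convert back:
P₁ = 4.47×10⁻¹³ W, P₂ = 1.00×10⁻¹³ W
P_tot = 5.47×10⁻¹³ W → 10 log₁₀(P_tot / 10⁻³) = −92.6 dBm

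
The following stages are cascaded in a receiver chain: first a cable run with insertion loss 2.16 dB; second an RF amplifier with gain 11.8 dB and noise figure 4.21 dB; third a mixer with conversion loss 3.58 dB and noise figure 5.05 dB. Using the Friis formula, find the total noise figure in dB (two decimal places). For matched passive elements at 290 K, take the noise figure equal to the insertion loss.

Convert to linear (a loss of L dB is a gain of −L dB): F_i = 10^(NF_i/10), G_i = 10^(G_i,dB/10)
  Stage 1: F_1 = 10^(2.16/10) = 1.644, G_1 = 10^(−2.16/10) = 0.6081
  Stage 2: F_2 = 10^(4.21/10) = 2.636, G_2 = 10^(11.8/10) = 15.14
  Stage 3: F_3 = 10^(5.05/10) = 3.199, G_3 = 10^(−3.58/10) = 0.4385
Friis cascade:
  F = 1.644 + (2.636 − 1)/0.6081 + (3.199 − 1)/9.204 = 4.574
NF = 10 log₁₀(4.574) = 6.60 dB

6.60 dB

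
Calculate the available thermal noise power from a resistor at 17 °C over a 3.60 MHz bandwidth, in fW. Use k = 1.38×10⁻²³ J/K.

14.4 fW

T = 17 °C + 273.15 = 290.15 K
P_n = kTB = 1.38×10⁻²³ × 290.15 × 3.60×10⁶ = 1.44×10⁻¹⁴ W = 14.4 fW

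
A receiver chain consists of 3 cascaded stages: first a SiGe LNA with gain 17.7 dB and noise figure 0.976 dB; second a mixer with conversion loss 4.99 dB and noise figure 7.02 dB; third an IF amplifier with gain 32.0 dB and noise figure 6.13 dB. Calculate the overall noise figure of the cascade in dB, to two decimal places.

Convert to linear (a loss of L dB is a gain of −L dB): F_i = 10^(NF_i/10), G_i = 10^(G_i,dB/10)
  Stage 1: F_1 = 10^(0.976/10) = 1.252, G_1 = 10^(17.7/10) = 58.88
  Stage 2: F_2 = 10^(7.02/10) = 5.035, G_2 = 10^(−4.99/10) = 0.3170
  Stage 3: F_3 = 10^(6.13/10) = 4.102, G_3 = 10^(32.0/10) = 1585
Friis cascade:
  F = 1.252 + (5.035 − 1)/58.88 + (4.102 − 1)/18.66 = 1.487
NF = 10 log₁₀(1.487) = 1.72 dB

1.72 dB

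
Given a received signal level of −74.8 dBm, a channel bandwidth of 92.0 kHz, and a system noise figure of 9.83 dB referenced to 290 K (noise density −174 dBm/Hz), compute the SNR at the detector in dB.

39.7 dB

Noise floor: N = −174 + 10 log₁₀(B) + NF
10 log₁₀(9.20×10⁴) = 49.64 dB
N = −174 + 49.64 + 9.83 = −114.53 dBm
SNR = P_sig − N = −74.8 − (−114.53) = 39.73 dB → 39.7 dB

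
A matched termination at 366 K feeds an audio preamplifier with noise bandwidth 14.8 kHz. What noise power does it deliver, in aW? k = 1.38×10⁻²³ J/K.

P_n = kTB = 1.38×10⁻²³ × 366 × 1.48×10⁴ = 7.48×10⁻¹⁷ W = 74.8 aW

74.8 aW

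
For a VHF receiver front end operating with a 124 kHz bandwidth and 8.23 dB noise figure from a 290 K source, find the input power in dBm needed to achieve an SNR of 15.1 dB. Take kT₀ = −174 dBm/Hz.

−99.7 dBm

Sensitivity = −174 + 10 log₁₀(B) + NF + SNR_min
= −174 + 50.93 + 8.23 + 15.1
= −99.74 dBm → −99.7 dBm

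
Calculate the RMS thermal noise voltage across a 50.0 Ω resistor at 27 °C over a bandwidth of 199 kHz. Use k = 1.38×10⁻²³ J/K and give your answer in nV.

T = 27 °C + 273.15 = 300.15 K
V_n = √(4kTRB)
4kTRB = 4 × 1.38×10⁻²³ × 300.15 × 5.00×10¹ × 1.99×10⁵ = 1.65×10⁻¹³ V²
V_n = √(1.65×10⁻¹³) = 4.06×10⁻⁷ V = 406 nV

406 nV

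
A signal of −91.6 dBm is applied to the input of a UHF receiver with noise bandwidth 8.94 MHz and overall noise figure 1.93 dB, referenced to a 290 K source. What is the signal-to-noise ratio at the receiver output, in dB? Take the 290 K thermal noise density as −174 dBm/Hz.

Noise floor: N = −174 + 10 log₁₀(B) + NF
10 log₁₀(8.94×10⁶) = 69.51 dB
N = −174 + 69.51 + 1.93 = −102.56 dBm
SNR = P_sig − N = −91.6 − (−102.56) = 10.96 dB → 11.0 dB

11.0 dB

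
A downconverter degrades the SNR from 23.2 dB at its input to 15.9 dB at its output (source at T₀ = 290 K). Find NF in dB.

7.3 dB

NF (dB) = SNR_in(dB) − SNR_out(dB) when the source is at T₀
NF = 23.2 − 15.9 = 7.3 dB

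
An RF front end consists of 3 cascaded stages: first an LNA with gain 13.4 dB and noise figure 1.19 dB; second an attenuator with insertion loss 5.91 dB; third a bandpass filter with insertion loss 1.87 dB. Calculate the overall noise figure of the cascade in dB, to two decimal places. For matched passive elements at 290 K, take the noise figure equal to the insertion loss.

1.89 dB

Convert to linear (a loss of L dB is a gain of −L dB): F_i = 10^(NF_i/10), G_i = 10^(G_i,dB/10)
  Stage 1: F_1 = 10^(1.19/10) = 1.315, G_1 = 10^(13.4/10) = 21.88
  Stage 2: F_2 = 10^(5.91/10) = 3.899, G_2 = 10^(−5.91/10) = 0.2564
  Stage 3: F_3 = 10^(1.87/10) = 1.538, G_3 = 10^(−1.87/10) = 0.6501
Friis cascade:
  F = 1.315 + (3.899 − 1)/21.88 + (1.538 − 1)/5.610 = 1.544
NF = 10 log₁₀(1.544) = 1.89 dB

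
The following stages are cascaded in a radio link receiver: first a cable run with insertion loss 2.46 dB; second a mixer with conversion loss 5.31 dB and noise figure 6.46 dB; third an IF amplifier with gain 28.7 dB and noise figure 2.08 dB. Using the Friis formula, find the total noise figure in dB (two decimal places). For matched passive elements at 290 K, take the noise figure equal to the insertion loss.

10.60 dB

Convert to linear (a loss of L dB is a gain of −L dB): F_i = 10^(NF_i/10), G_i = 10^(G_i,dB/10)
  Stage 1: F_1 = 10^(2.46/10) = 1.762, G_1 = 10^(−2.46/10) = 0.5675
  Stage 2: F_2 = 10^(6.46/10) = 4.426, G_2 = 10^(−5.31/10) = 0.2944
  Stage 3: F_3 = 10^(2.08/10) = 1.614, G_3 = 10^(28.7/10) = 741.3
Friis cascade:
  F = 1.762 + (4.426 − 1)/0.5675 + (1.614 − 1)/0.1671 = 11.47
NF = 10 log₁₀(11.47) = 10.60 dB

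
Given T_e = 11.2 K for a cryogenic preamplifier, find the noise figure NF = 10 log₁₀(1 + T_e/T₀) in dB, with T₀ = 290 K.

F = 1 + T_e/T₀ = 1 + 11.2/290 = 1.03862
NF = 10 log₁₀(1.03862) = 0.165 dB

0.165 dB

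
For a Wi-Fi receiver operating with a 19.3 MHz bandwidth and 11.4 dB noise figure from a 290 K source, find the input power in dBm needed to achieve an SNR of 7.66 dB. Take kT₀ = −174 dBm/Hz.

−82.1 dBm

Sensitivity = −174 + 10 log₁₀(B) + NF + SNR_min
= −174 + 72.86 + 11.4 + 7.66
= −82.08 dBm → −82.1 dBm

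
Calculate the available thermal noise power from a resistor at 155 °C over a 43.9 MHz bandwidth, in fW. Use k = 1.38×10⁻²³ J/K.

T = 155 °C + 273.15 = 428.15 K
P_n = kTB = 1.38×10⁻²³ × 428.15 × 4.39×10⁷ = 2.59×10⁻¹³ W = 259 fW

259 fW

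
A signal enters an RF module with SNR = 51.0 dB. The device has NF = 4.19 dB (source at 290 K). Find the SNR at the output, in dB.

By definition F = SNR_in/SNR_out, so in dB: SNR_out = SNR_in − NF
SNR_out = 51.0 − 4.19 = 46.81 dB

46.81 dB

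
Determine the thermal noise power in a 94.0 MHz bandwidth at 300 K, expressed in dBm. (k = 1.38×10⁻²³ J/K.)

P_n = kTB = 1.38×10⁻²³ × 300 × 9.40×10⁷ = 3.89×10⁻¹³ W
In dBm: 10 log₁₀(3.89×10⁻¹³ / 10⁻³) = −94.1 dBm

−94.1 dBm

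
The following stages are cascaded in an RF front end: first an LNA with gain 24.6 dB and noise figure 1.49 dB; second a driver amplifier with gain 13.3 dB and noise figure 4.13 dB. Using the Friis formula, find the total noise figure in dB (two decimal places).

1.51 dB

Convert to linear (a loss of L dB is a gain of −L dB): F_i = 10^(NF_i/10), G_i = 10^(G_i,dB/10)
  Stage 1: F_1 = 10^(1.49/10) = 1.409, G_1 = 10^(24.6/10) = 288.4
  Stage 2: F_2 = 10^(4.13/10) = 2.588, G_2 = 10^(13.3/10) = 21.38
Friis cascade:
  F = 1.409 + (2.588 − 1)/288.4 = 1.415
NF = 10 log₁₀(1.415) = 1.51 dB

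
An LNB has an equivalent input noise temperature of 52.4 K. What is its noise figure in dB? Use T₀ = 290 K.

0.721 dB

F = 1 + T_e/T₀ = 1 + 52.4/290 = 1.18069
NF = 10 log₁₀(1.18069) = 0.721 dB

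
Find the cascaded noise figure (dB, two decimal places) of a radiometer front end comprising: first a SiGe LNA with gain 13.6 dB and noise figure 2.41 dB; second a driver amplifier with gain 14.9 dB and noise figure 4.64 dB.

Convert to linear (a loss of L dB is a gain of −L dB): F_i = 10^(NF_i/10), G_i = 10^(G_i,dB/10)
  Stage 1: F_1 = 10^(2.41/10) = 1.742, G_1 = 10^(13.6/10) = 22.91
  Stage 2: F_2 = 10^(4.64/10) = 2.911, G_2 = 10^(14.9/10) = 30.90
Friis cascade:
  F = 1.742 + (2.911 − 1)/22.91 = 1.825
NF = 10 log₁₀(1.825) = 2.61 dB

2.61 dB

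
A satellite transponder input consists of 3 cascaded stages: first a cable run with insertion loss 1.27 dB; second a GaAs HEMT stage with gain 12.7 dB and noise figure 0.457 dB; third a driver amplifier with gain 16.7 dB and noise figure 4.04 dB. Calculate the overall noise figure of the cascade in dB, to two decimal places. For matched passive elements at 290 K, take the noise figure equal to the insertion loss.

Convert to linear (a loss of L dB is a gain of −L dB): F_i = 10^(NF_i/10), G_i = 10^(G_i,dB/10)
  Stage 1: F_1 = 10^(1.27/10) = 1.340, G_1 = 10^(−1.27/10) = 0.7464
  Stage 2: F_2 = 10^(0.457/10) = 1.111, G_2 = 10^(12.7/10) = 18.62
  Stage 3: F_3 = 10^(4.04/10) = 2.535, G_3 = 10^(16.7/10) = 46.77
Friis cascade:
  F = 1.340 + (1.111 − 1)/0.7464 + (2.535 − 1)/13.90 = 1.599
NF = 10 log₁₀(1.599) = 2.04 dB

2.04 dB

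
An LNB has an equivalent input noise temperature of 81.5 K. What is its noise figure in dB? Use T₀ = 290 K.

F = 1 + T_e/T₀ = 1 + 81.5/290 = 1.28103
NF = 10 log₁₀(1.28103) = 1.08 dB

1.08 dB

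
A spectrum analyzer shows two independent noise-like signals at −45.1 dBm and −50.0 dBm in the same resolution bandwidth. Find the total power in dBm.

Convert to linear, add, convert back:
P₁ = 3.09×10⁻⁸ W, P₂ = 1.00×10⁻⁸ W
P_tot = 4.09×10⁻⁸ W → 10 log₁₀(P_tot / 10⁻³) = −43.9 dBm

−43.9 dBm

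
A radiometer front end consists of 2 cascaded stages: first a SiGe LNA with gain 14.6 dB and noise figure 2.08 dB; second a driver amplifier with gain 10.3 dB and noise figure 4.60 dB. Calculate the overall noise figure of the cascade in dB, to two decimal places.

Convert to linear (a loss of L dB is a gain of −L dB): F_i = 10^(NF_i/10), G_i = 10^(G_i,dB/10)
  Stage 1: F_1 = 10^(2.08/10) = 1.614, G_1 = 10^(14.6/10) = 28.84
  Stage 2: F_2 = 10^(4.60/10) = 2.884, G_2 = 10^(10.3/10) = 10.72
Friis cascade:
  F = 1.614 + (2.884 − 1)/28.84 = 1.680
NF = 10 log₁₀(1.680) = 2.25 dB

2.25 dB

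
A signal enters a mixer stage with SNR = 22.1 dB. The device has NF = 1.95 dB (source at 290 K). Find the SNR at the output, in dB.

By definition F = SNR_in/SNR_out, so in dB: SNR_out = SNR_in − NF
SNR_out = 22.1 − 1.95 = 20.15 dB

20.15 dB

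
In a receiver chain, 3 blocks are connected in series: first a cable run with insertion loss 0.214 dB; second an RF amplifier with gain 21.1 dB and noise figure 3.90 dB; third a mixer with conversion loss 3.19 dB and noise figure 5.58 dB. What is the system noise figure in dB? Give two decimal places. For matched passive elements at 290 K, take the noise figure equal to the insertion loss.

Convert to linear (a loss of L dB is a gain of −L dB): F_i = 10^(NF_i/10), G_i = 10^(G_i,dB/10)
  Stage 1: F_1 = 10^(0.214/10) = 1.051, G_1 = 10^(−0.214/10) = 0.9519
  Stage 2: F_2 = 10^(3.90/10) = 2.455, G_2 = 10^(21.1/10) = 128.8
  Stage 3: F_3 = 10^(5.58/10) = 3.614, G_3 = 10^(−3.19/10) = 0.4797
Friis cascade:
  F = 1.051 + (2.455 − 1)/0.9519 + (3.614 − 1)/122.6 = 2.600
NF = 10 log₁₀(2.600) = 4.15 dB

4.15 dB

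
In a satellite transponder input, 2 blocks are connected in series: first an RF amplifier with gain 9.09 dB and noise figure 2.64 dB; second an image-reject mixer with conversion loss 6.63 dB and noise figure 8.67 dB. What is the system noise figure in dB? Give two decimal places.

Convert to linear (a loss of L dB is a gain of −L dB): F_i = 10^(NF_i/10), G_i = 10^(G_i,dB/10)
  Stage 1: F_1 = 10^(2.64/10) = 1.837, G_1 = 10^(9.09/10) = 8.110
  Stage 2: F_2 = 10^(8.67/10) = 7.362, G_2 = 10^(−6.63/10) = 0.2173
Friis cascade:
  F = 1.837 + (7.362 − 1)/8.110 = 2.621
NF = 10 log₁₀(2.621) = 4.18 dB

4.18 dB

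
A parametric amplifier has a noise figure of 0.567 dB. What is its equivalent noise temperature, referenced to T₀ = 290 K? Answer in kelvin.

40.4 K

F = 10^(0.567/10) = 1.13946
T_e = (F − 1)·T₀ = (1.13946 − 1) × 290 = 40.4 K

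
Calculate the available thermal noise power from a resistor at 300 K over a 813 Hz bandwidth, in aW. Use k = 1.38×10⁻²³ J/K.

P_n = kTB = 1.38×10⁻²³ × 300 × 8.13×10² = 3.37×10⁻¹⁸ W = 3.37 aW

3.37 aW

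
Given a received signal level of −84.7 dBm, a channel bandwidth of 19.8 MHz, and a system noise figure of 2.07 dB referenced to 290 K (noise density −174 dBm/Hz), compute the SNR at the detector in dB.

Noise floor: N = −174 + 10 log₁₀(B) + NF
10 log₁₀(1.98×10⁷) = 72.97 dB
N = −174 + 72.97 + 2.07 = −98.96 dBm
SNR = P_sig − N = −84.7 − (−98.96) = 14.26 dB → 14.3 dB

14.3 dB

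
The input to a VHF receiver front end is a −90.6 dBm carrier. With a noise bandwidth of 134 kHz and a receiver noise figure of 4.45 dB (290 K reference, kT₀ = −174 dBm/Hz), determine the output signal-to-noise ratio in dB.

27.7 dB

Noise floor: N = −174 + 10 log₁₀(B) + NF
10 log₁₀(1.34×10⁵) = 51.27 dB
N = −174 + 51.27 + 4.45 = −118.28 dBm
SNR = P_sig − N = −90.6 − (−118.28) = 27.68 dB → 27.7 dB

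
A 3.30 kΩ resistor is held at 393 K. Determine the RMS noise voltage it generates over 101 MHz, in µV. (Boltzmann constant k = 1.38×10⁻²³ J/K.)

85.0 µV

V_n = √(4kTRB)
4kTRB = 4 × 1.38×10⁻²³ × 393 × 3.30×10³ × 1.01×10⁸ = 7.23×10⁻⁹ V²
V_n = √(7.23×10⁻⁹) = 8.50×10⁻⁵ V = 85.0 µV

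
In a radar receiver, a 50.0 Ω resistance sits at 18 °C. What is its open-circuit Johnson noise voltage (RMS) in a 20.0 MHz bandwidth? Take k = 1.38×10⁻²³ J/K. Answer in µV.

4.01 µV

T = 18 °C + 273.15 = 291.15 K
V_n = √(4kTRB)
4kTRB = 4 × 1.38×10⁻²³ × 291.15 × 5.00×10¹ × 2.00×10⁷ = 1.61×10⁻¹¹ V²
V_n = √(1.61×10⁻¹¹) = 4.01×10⁻⁶ V = 4.01 µV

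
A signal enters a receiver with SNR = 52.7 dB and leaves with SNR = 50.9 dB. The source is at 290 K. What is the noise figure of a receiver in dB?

1.8 dB

NF (dB) = SNR_in(dB) − SNR_out(dB) when the source is at T₀
NF = 52.7 − 50.9 = 1.8 dB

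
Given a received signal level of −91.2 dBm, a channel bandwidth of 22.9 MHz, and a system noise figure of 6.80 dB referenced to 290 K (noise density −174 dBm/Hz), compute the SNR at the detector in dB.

Noise floor: N = −174 + 10 log₁₀(B) + NF
10 log₁₀(2.29×10⁷) = 73.6 dB
N = −174 + 73.6 + 6.80 = −93.60 dBm
SNR = P_sig − N = −91.2 − (−93.60) = 2.40 dB → 2.4 dB

2.4 dB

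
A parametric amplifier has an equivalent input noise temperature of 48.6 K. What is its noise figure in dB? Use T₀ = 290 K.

0.673 dB

F = 1 + T_e/T₀ = 1 + 48.6/290 = 1.16759
NF = 10 log₁₀(1.16759) = 0.673 dB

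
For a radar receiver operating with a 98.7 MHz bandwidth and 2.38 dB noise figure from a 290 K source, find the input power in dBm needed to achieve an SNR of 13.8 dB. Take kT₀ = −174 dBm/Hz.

−77.9 dBm

Sensitivity = −174 + 10 log₁₀(B) + NF + SNR_min
= −174 + 79.94 + 2.38 + 13.8
= −77.88 dBm → −77.9 dBm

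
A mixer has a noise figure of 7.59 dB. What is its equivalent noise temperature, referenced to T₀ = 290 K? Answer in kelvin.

F = 10^(7.59/10) = 5.74116
T_e = (F − 1)·T₀ = (5.74116 − 1) × 290 = 1375 K

1375 K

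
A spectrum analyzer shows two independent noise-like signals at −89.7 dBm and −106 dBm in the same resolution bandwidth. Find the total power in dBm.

−89.6 dBm

Convert to linear, add, convert back:
P₁ = 1.07×10⁻¹² W, P₂ = 2.51×10⁻¹⁴ W
P_tot = 1.10×10⁻¹² W → 10 log₁₀(P_tot / 10⁻³) = −89.6 dBm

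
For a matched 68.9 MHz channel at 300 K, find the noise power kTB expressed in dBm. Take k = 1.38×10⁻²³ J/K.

−95.4 dBm

P_n = kTB = 1.38×10⁻²³ × 300 × 6.89×10⁷ = 2.85×10⁻¹³ W
In dBm: 10 log₁₀(2.85×10⁻¹³ / 10⁻³) = −95.4 dBm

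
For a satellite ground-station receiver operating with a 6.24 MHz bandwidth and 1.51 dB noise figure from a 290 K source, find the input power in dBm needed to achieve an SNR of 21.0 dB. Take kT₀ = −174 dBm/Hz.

−83.5 dBm

Sensitivity = −174 + 10 log₁₀(B) + NF + SNR_min
= −174 + 67.95 + 1.51 + 21.0
= −83.54 dBm → −83.5 dBm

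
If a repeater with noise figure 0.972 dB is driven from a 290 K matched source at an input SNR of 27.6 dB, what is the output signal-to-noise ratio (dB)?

26.628 dB

By definition F = SNR_in/SNR_out, so in dB: SNR_out = SNR_in − NF
SNR_out = 27.6 − 0.972 = 26.628 dB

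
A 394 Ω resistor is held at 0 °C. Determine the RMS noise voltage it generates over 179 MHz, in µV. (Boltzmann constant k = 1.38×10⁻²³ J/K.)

T = 0 °C + 273.15 = 273.15 K
V_n = √(4kTRB)
4kTRB = 4 × 1.38×10⁻²³ × 273.15 × 3.94×10² × 1.79×10⁸ = 1.06×10⁻⁹ V²
V_n = √(1.06×10⁻⁹) = 3.26×10⁻⁵ V = 32.6 µV

32.6 µV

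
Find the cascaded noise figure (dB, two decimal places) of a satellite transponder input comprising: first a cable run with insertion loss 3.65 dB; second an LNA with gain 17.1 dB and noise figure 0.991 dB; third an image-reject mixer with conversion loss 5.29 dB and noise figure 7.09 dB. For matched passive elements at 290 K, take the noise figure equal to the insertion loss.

Convert to linear (a loss of L dB is a gain of −L dB): F_i = 10^(NF_i/10), G_i = 10^(G_i,dB/10)
  Stage 1: F_1 = 10^(3.65/10) = 2.317, G_1 = 10^(−3.65/10) = 0.4315
  Stage 2: F_2 = 10^(0.991/10) = 1.256, G_2 = 10^(17.1/10) = 51.29
  Stage 3: F_3 = 10^(7.09/10) = 5.117, G_3 = 10^(−5.29/10) = 0.2958
Friis cascade:
  F = 2.317 + (1.256 − 1)/0.4315 + (5.117 − 1)/22.13 = 3.097
NF = 10 log₁₀(3.097) = 4.91 dB

4.91 dB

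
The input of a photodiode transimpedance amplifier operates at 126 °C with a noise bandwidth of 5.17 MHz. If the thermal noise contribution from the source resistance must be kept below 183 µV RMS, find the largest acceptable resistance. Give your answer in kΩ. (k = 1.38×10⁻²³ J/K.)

T = 126 °C + 273.15 = 399.15 K
Johnson–Nyquist: V_n = √(4kTRB) ⇒ R = V_n² / (4kTB)
4kTB = 4 × 1.38×10⁻²³ × 399.15 × 5.17×10⁶ = 1.14×10⁻¹³
R = (1.83×10⁻⁴)² / 1.14×10⁻¹³ = 2.94×10⁵ Ω = 294 kΩ

294 kΩ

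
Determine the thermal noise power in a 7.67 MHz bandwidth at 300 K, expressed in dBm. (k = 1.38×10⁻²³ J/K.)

P_n = kTB = 1.38×10⁻²³ × 300 × 7.67×10⁶ = 3.18×10⁻¹⁴ W
In dBm: 10 log₁₀(3.18×10⁻¹⁴ / 10⁻³) = −105.0 dBm

−105.0 dBm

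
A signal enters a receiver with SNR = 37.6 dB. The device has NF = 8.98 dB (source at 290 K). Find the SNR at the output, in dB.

28.62 dB

By definition F = SNR_in/SNR_out, so in dB: SNR_out = SNR_in − NF
SNR_out = 37.6 − 8.98 = 28.62 dB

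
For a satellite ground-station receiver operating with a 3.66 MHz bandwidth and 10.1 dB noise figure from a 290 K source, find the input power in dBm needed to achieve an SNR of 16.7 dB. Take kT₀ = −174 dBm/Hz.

−81.6 dBm

Sensitivity = −174 + 10 log₁₀(B) + NF + SNR_min
= −174 + 65.63 + 10.1 + 16.7
= −81.57 dBm → −81.6 dBm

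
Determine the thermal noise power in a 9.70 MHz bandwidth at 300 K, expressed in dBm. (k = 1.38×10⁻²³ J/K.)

−104.0 dBm

P_n = kTB = 1.38×10⁻²³ × 300 × 9.70×10⁶ = 4.02×10⁻¹⁴ W
In dBm: 10 log₁₀(4.02×10⁻¹⁴ / 10⁻³) = −104.0 dBm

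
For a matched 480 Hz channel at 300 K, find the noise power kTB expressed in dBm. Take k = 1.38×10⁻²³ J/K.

P_n = kTB = 1.38×10⁻²³ × 300 × 4.80×10² = 1.99×10⁻¹⁸ W
In dBm: 10 log₁₀(1.99×10⁻¹⁸ / 10⁻³) = −147.0 dBm

−147.0 dBm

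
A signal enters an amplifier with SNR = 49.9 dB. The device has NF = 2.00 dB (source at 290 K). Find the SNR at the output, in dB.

47.90 dB

By definition F = SNR_in/SNR_out, so in dB: SNR_out = SNR_in − NF
SNR_out = 49.9 − 2.00 = 47.90 dB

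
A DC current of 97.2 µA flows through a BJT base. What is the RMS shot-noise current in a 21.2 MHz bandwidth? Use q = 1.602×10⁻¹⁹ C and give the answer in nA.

25.7 nA

I_n = √(2qI·B)
2qI·B = 2 × 1.602×10⁻¹⁹ × 9.72×10⁻⁵ × 2.12×10⁷ = 6.60×10⁻¹⁶ A²
I_n = √(6.60×10⁻¹⁶) = 2.57×10⁻⁸ A = 25.7 nA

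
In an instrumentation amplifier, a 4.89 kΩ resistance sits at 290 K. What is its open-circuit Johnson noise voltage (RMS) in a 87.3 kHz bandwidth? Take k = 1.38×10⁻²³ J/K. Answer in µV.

2.61 µV

V_n = √(4kTRB)
4kTRB = 4 × 1.38×10⁻²³ × 290 × 4.89×10³ × 8.73×10⁴ = 6.83×10⁻¹² V²
V_n = √(6.83×10⁻¹²) = 2.61×10⁻⁶ V = 2.61 µV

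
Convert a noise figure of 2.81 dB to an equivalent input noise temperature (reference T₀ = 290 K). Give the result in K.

264 K

F = 10^(2.81/10) = 1.90985
T_e = (F − 1)·T₀ = (1.90985 − 1) × 290 = 264 K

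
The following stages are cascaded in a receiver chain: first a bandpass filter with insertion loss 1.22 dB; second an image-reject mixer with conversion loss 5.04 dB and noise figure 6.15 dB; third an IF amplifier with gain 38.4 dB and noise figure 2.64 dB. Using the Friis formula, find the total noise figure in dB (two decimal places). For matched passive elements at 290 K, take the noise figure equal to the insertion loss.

Convert to linear (a loss of L dB is a gain of −L dB): F_i = 10^(NF_i/10), G_i = 10^(G_i,dB/10)
  Stage 1: F_1 = 10^(1.22/10) = 1.324, G_1 = 10^(−1.22/10) = 0.7551
  Stage 2: F_2 = 10^(6.15/10) = 4.121, G_2 = 10^(−5.04/10) = 0.3133
  Stage 3: F_3 = 10^(2.64/10) = 1.837, G_3 = 10^(38.4/10) = 6918
Friis cascade:
  F = 1.324 + (4.121 − 1)/0.7551 + (1.837 − 1)/0.2366 = 8.993
NF = 10 log₁₀(8.993) = 9.54 dB

9.54 dB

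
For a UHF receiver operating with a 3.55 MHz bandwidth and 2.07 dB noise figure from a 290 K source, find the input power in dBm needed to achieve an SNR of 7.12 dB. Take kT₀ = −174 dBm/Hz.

Sensitivity = −174 + 10 log₁₀(B) + NF + SNR_min
= −174 + 65.5 + 2.07 + 7.12
= −99.31 dBm → −99.3 dBm

−99.3 dBm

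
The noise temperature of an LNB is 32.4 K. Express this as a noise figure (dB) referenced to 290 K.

0.460 dB

F = 1 + T_e/T₀ = 1 + 32.4/290 = 1.11172
NF = 10 log₁₀(1.11172) = 0.460 dB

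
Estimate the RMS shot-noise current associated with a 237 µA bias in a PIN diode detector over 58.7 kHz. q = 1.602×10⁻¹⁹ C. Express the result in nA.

I_n = √(2qI·B)
2qI·B = 2 × 1.602×10⁻¹⁹ × 2.37×10⁻⁴ × 5.87×10⁴ = 4.46×10⁻¹⁸ A²
I_n = √(4.46×10⁻¹⁸) = 2.11×10⁻⁹ A = 2.11 nA

2.11 nA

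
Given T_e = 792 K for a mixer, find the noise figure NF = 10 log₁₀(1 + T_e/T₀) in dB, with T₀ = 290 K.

F = 1 + T_e/T₀ = 1 + 792/290 = 3.73103
NF = 10 log₁₀(3.73103) = 5.72 dB

5.72 dB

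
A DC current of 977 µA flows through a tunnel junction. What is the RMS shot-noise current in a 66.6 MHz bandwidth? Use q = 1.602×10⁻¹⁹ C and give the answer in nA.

144 nA

I_n = √(2qI·B)
2qI·B = 2 × 1.602×10⁻¹⁹ × 9.77×10⁻⁴ × 6.66×10⁷ = 2.08×10⁻¹⁴ A²
I_n = √(2.08×10⁻¹⁴) = 1.44×10⁻⁷ A = 144 nA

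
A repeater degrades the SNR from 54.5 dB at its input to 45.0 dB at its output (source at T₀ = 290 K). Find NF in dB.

NF (dB) = SNR_in(dB) − SNR_out(dB) when the source is at T₀
NF = 54.5 − 45.0 = 9.5 dB

9.5 dB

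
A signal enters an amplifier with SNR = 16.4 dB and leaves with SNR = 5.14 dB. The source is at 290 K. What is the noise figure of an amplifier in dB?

11.26 dB

NF (dB) = SNR_in(dB) − SNR_out(dB) when the source is at T₀
NF = 16.4 − 5.14 = 11.26 dB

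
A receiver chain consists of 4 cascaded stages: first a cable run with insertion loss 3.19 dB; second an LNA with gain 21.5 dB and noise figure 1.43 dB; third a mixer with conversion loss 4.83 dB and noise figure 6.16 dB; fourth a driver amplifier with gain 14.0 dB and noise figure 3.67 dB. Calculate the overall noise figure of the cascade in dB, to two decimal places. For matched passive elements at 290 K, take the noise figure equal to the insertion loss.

4.78 dB

Convert to linear (a loss of L dB is a gain of −L dB): F_i = 10^(NF_i/10), G_i = 10^(G_i,dB/10)
  Stage 1: F_1 = 10^(3.19/10) = 2.084, G_1 = 10^(−3.19/10) = 0.4797
  Stage 2: F_2 = 10^(1.43/10) = 1.390, G_2 = 10^(21.5/10) = 141.3
  Stage 3: F_3 = 10^(6.16/10) = 4.130, G_3 = 10^(−4.83/10) = 0.3289
  Stage 4: F_4 = 10^(3.67/10) = 2.328, G_4 = 10^(14.0/10) = 25.12
Friis cascade:
  F = 2.084 + (1.390 − 1)/0.4797 + (4.130 − 1)/67.76 + (2.328 − 1)/22.28 = 3.003
NF = 10 log₁₀(3.003) = 4.78 dB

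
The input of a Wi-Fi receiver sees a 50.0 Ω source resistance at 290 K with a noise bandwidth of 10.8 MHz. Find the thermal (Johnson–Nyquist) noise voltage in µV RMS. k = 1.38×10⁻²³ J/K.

V_n = √(4kTRB)
4kTRB = 4 × 1.38×10⁻²³ × 290 × 5.00×10¹ × 1.08×10⁷ = 8.64×10⁻¹² V²
V_n = √(8.64×10⁻¹²) = 2.94×10⁻⁶ V = 2.94 µV

2.94 µV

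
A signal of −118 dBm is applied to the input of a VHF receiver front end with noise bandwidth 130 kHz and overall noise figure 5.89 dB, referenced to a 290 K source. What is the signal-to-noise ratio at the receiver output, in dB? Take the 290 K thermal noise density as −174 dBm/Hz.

−1.0 dB

Noise floor: N = −174 + 10 log₁₀(B) + NF
10 log₁₀(1.30×10⁵) = 51.14 dB
N = −174 + 51.14 + 5.89 = −116.97 dBm
SNR = P_sig − N = −118 − (−116.97) = −1.03 dB → −1.0 dB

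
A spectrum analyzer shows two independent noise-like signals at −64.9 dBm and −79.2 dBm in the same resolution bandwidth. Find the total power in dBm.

Convert to linear, add, convert back:
P₁ = 3.24×10⁻¹⁰ W, P₂ = 1.20×10⁻¹¹ W
P_tot = 3.36×10⁻¹⁰ W → 10 log₁₀(P_tot / 10⁻³) = −64.7 dBm

−64.7 dBm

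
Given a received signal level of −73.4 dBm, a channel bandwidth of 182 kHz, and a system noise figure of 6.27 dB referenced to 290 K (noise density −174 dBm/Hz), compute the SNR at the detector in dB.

41.7 dB

Noise floor: N = −174 + 10 log₁₀(B) + NF
10 log₁₀(1.82×10⁵) = 52.6 dB
N = −174 + 52.6 + 6.27 = −115.13 dBm
SNR = P_sig − N = −73.4 − (−115.13) = 41.73 dB → 41.7 dB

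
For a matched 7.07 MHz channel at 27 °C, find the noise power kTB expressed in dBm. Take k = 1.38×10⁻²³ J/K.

T = 27 °C + 273.15 = 300.15 K
P_n = kTB = 1.38×10⁻²³ × 300.15 × 7.07×10⁶ = 2.93×10⁻¹⁴ W
In dBm: 10 log₁₀(2.93×10⁻¹⁴ / 10⁻³) = −105.3 dBm

−105.3 dBm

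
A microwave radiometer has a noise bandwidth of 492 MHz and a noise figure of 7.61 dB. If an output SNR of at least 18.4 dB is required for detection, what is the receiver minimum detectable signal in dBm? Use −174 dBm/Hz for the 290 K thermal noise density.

−61.1 dBm

Sensitivity = −174 + 10 log₁₀(B) + NF + SNR_min
= −174 + 86.92 + 7.61 + 18.4
= −61.07 dBm → −61.1 dBm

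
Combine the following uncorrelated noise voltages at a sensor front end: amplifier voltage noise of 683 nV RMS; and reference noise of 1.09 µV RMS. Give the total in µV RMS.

Uncorrelated sources add in power (mean-square): V_tot = √(ΣV_i²)
V_tot = √[(6.83×10⁻⁷)² + (1.09×10⁻⁶)²] = 1.29×10⁻⁶ V = 1.29 µV

1.29 µV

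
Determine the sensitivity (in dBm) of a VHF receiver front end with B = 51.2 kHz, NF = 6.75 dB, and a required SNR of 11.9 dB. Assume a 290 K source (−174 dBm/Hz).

−108.3 dBm

Sensitivity = −174 + 10 log₁₀(B) + NF + SNR_min
= −174 + 47.09 + 6.75 + 11.9
= −108.26 dBm → −108.3 dBm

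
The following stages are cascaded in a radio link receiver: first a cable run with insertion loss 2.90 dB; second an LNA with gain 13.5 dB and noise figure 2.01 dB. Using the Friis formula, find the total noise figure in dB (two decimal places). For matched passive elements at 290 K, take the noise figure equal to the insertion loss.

4.91 dB

Convert to linear (a loss of L dB is a gain of −L dB): F_i = 10^(NF_i/10), G_i = 10^(G_i,dB/10)
  Stage 1: F_1 = 10^(2.90/10) = 1.950, G_1 = 10^(−2.90/10) = 0.5129
  Stage 2: F_2 = 10^(2.01/10) = 1.589, G_2 = 10^(13.5/10) = 22.39
Friis cascade:
  F = 1.950 + (1.589 − 1)/0.5129 = 3.097
NF = 10 log₁₀(3.097) = 4.91 dB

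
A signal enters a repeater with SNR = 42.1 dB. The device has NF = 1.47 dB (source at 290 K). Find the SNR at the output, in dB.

By definition F = SNR_in/SNR_out, so in dB: SNR_out = SNR_in − NF
SNR_out = 42.1 − 1.47 = 40.63 dB

40.63 dB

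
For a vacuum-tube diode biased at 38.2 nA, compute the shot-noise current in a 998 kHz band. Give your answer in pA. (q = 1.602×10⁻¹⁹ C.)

I_n = √(2qI·B)
2qI·B = 2 × 1.602×10⁻¹⁹ × 3.82×10⁻⁸ × 9.98×10⁵ = 1.22×10⁻²⁰ A²
I_n = √(1.22×10⁻²⁰) = 1.11×10⁻¹⁰ A = 111 pA

111 pA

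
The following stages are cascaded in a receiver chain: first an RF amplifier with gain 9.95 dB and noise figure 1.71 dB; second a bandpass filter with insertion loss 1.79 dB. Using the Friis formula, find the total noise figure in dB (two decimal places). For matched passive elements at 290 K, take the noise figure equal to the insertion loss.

1.86 dB

Convert to linear (a loss of L dB is a gain of −L dB): F_i = 10^(NF_i/10), G_i = 10^(G_i,dB/10)
  Stage 1: F_1 = 10^(1.71/10) = 1.483, G_1 = 10^(9.95/10) = 9.886
  Stage 2: F_2 = 10^(1.79/10) = 1.510, G_2 = 10^(−1.79/10) = 0.6622
Friis cascade:
  F = 1.483 + (1.510 − 1)/9.886 = 1.534
NF = 10 log₁₀(1.534) = 1.86 dB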